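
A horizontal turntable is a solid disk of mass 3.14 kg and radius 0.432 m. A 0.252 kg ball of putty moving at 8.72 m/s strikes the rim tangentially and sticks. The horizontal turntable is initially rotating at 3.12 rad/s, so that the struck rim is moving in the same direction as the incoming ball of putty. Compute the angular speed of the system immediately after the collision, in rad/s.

About the axle the impulsive forces during the collision are internal, so angular momentum about that axis is conserved.
I_p = ½(3.14)(0.432)² = 0.2930 kg·m². Taking the sense of the ball of putty's angular momentum as positive, L_{ball} = m v R = (0.252)(8.72)(0.432) = 0.9493 kg·m²/s.
L_i = +I_p ω_p + m v R = +(0.2930)(3.12) + 0.9493 = 1.863 kg·m²/s.
After sticking, I_f = I_p + m R² = 0.2930 + (0.252)(0.432)² = 0.3400 kg·m².
ω_f = L_i / I_f = 1.863 / 0.3400 = 5.480 rad/s.

|ω_f| ≈ 5.48 rad/s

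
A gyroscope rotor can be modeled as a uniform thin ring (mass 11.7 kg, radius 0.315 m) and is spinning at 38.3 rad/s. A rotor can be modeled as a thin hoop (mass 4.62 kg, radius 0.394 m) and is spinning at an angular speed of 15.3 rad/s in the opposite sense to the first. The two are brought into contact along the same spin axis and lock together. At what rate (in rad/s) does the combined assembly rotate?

No external torque acts about the common axis, so total angular momentum is conserved.
Moments of inertia: I_A = (11.7)(0.315)² = 1.161 kg·m²; I_B = (4.62)(0.394)² = 0.7172 kg·m².
Taking A's sense as positive: L = (1.161)(38.3) − (0.7172)(15.3) = 33.49 kg·m²·rad/s.
Combined I = 1.161 + 0.7172 = 1.878 kg·m².
ω_f = L / I = 33.49 / 1.878 = 17.83 rad/s.

|ω_f| ≈ 17.8 rad/s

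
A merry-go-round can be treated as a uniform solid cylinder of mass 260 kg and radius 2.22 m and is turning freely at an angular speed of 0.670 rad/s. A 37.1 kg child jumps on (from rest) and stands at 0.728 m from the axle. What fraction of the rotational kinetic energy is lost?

No external torque acts about the axle; L_before = L_after.
I_p = ½(260)(2.22)² = 640.7 kg·m².
Added inertia Σmr² = (37.1)(0.728)² = 19.66 kg·m²; I_f = 640.7 + 19.66 = 660.4 kg·m².
ω_f = I_p ω_i / I_f = (640.7)(0.670) / 660.4 = 0.6501 rad/s.
KE_i = ½(640.7)(0.6700 rad/s)² = 143.8 J; KE_f = ½(660.4)(0.6501)² = 139.5 J.
Fraction lost = 0.02978.

fraction ≈ 0.0298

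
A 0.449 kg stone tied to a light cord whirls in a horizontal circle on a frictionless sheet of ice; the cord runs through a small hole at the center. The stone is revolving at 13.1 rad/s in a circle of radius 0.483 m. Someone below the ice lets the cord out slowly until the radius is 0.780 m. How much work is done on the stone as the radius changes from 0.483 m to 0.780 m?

No torque about the axis ⇒ m r₁² ω₁ = m r₂² ω₂.
ω₂ = ω₁ (r₁/r₂)² = (13.1)(0.483/0.780)² = 5.023 rad/s.
W = ΔKE = ½m(v₂² − v₁²) = -5.541 J.

W ≈ -5.54 J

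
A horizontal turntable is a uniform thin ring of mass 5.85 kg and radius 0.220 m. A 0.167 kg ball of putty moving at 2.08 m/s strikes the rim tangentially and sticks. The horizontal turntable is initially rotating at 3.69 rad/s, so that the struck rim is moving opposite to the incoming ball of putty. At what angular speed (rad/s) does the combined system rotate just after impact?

|ω_f| ≈ 3.33 rad/s

About the axle the impulsive forces during the collision are internal, so angular momentum about that axis is conserved.
I_p = (5.85)(0.220)² = 0.2831 kg·m². Taking the sense of the ball of putty's angular momentum as positive, L_{ball} = m v R = (0.167)(2.08)(0.220) = 0.07642 kg·m²/s.
L_i = −I_p ω_p + m v R = −(0.2831)(3.69) + 0.07642 = -0.9684 kg·m²/s.
After sticking, I_f = I_p + m R² = 0.2831 + (0.167)(0.220)² = 0.2912 kg·m².
ω_f = L_i / I_f = -0.9684 / 0.2912 = -3.325 rad/s.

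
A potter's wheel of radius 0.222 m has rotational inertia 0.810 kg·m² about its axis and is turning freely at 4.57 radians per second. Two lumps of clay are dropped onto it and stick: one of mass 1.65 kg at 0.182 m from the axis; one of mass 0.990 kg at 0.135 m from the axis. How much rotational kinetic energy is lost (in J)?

energy lost ≈ 0.697 J

No external torque acts about the axis; L_before = L_after.
Added inertia Σmr² = (1.65)(0.182)² + (0.990)(0.135)² = 0.07270 kg·m²; I_f = 0.8100 + 0.07270 = 0.8827 kg·m².
ω_f = I_p ω_i / I_f = (0.8100)(4.57) / 0.8827 = 4.194 rad/s.
KE_i = ½(0.8100)(4.570 rad/s)² = 8.458 J; KE_f = ½(0.8827)(4.194)² = 7.762 J.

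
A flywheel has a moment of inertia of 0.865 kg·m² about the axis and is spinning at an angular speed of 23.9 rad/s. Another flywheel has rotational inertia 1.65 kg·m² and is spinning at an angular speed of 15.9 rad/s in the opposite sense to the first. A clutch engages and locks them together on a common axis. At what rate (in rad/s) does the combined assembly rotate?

The coupling torques are internal; angular momentum about the shared axis is conserved.
Taking A's sense as positive: L = (0.8650)(23.9) − (1.650)(15.9) = -5.562 kg·m²·rad/s.
Combined I = 0.8650 + 1.650 = 2.515 kg·m².
ω_f = L / I = -5.562 / 2.515 = -2.211 rad/s.

|ω_f| ≈ 2.21 rad/s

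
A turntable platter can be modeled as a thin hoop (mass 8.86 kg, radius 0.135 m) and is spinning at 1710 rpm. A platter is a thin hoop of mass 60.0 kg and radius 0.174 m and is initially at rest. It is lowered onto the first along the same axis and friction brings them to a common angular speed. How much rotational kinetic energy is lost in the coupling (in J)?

No external torque acts about the common axis, so total angular momentum is conserved.
Moments of inertia: I_A = (8.86)(0.135)² = 0.1615 kg·m²; I_B = (60.0)(0.174)² = 1.817 kg·m².
Taking A's sense as positive: L = (0.1615)(1710) = 276.1 kg·m²·rpm.
Combined I = 0.1615 + 1.817 = 1.978 kg·m².
ω_f = L / I = 276.1 / 1.978 = 139.6 rpm.
KE_i = ½ΣIω² = 2589 J; KE_f = ½(1.978)(14.62)² = 211.3 J.

ΔKE lost ≈ 2380 J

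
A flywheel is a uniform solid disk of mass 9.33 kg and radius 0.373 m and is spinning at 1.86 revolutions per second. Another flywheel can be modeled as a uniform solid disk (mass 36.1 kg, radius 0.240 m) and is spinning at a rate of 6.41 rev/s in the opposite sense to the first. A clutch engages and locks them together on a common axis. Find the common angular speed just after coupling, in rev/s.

|ω_f| ≈ 3.23 rev/s

No external torque acts about the common axis, so total angular momentum is conserved.
Moments of inertia: I_A = ½(9.33)(0.373)² = 0.6490 kg·m²; I_B = ½(36.1)(0.240)² = 1.040 kg·m².
Taking A's sense as positive: L = (0.6490)(1.86) − (1.040)(6.41) = -5.457 kg·m²·rev/s.
Combined I = 0.6490 + 1.040 = 1.689 kg·m².
ω_f = L / I = -5.457 / 1.689 = -3.232 rev/s.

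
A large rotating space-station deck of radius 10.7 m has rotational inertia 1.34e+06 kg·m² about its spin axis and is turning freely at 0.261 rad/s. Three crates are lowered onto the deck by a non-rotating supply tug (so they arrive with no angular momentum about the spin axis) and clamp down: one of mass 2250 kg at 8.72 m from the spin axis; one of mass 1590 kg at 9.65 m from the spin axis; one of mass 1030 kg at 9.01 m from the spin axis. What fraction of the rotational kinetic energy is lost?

No external torque acts about the spin axis; L_before = L_after.
Added inertia Σmr² = (2250)(8.72)² + (1590)(9.65)² + (1030)(9.01)² = 4.028e+05 kg·m²; I_f = 1.340e+06 + 4.028e+05 = 1.743e+06 kg·m².
ω_f = I_p ω_i / I_f = (1.340e+06)(0.261) / 1.743e+06 = 0.2007 rad/s.
KE_i = ½(1.340e+06)(0.2610 rad/s)² = 45640 J; KE_f = ½(1.743e+06)(0.2007)² = 35090 J.
Fraction lost = 0.2311.

fraction ≈ 0.231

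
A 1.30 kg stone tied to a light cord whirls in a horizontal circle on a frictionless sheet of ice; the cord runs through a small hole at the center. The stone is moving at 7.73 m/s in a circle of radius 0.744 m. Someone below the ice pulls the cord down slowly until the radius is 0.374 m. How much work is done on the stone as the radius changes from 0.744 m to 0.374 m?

W ≈ 115 J

The only horizontal force on the mass is along the cord (radial), so it exerts no torque about the hole and angular momentum m v r is conserved.
v₂ = v₁ r₁ / r₂ = (7.73)(0.744) / (0.374) = 15.38 m/s.
W = ΔKE = ½m(v₂² − v₁²) = 114.9 J.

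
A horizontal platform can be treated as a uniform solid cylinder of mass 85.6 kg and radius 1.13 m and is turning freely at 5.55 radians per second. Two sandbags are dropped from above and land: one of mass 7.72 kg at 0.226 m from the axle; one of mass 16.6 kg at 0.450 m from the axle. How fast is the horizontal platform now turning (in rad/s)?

ω_f ≈ 5.19 rad/s

The added mass arrives with no angular momentum about the axle, and any external torque about the axle is negligible, so the system's angular momentum is conserved.
I_p = ½(85.6)(1.13)² = 54.65 kg·m².
Added inertia Σmr² = (7.72)(0.226)² + (16.6)(0.450)² = 3.756 kg·m²; I_f = 54.65 + 3.756 = 58.41 kg·m².
ω_f = I_p ω_i / I_f = (54.65)(5.55) / 58.41 = 5.193 rad/s.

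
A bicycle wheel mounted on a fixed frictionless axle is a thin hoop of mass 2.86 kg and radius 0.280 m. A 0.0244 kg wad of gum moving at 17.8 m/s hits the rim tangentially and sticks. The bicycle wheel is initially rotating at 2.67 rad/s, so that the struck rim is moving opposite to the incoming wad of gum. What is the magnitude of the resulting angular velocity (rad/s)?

The axle reaction passes through the axle and exerts no torque about it; angular momentum about the axle is conserved through the impact.
I_p = (2.86)(0.280)² = 0.2242 kg·m². Taking the sense of the wad of gum's angular momentum as positive, L_{wad} = m v R = (0.0244)(17.8)(0.280) = 0.1216 kg·m²/s.
L_i = −I_p ω_p + m v R = −(0.2242)(2.67) + 0.1216 = -0.4771 kg·m²/s.
After sticking, I_f = I_p + m R² = 0.2242 + (0.0244)(0.280)² = 0.2261 kg·m².
ω_f = L_i / I_f = -0.4771 / 0.2261 = -2.110 rad/s.

|ω_f| ≈ 2.11 rad/s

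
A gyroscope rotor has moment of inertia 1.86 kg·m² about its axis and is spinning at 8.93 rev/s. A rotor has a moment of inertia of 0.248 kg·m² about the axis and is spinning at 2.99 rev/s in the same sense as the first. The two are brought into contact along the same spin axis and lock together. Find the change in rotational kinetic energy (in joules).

No external torque acts about the common axis, so total angular momentum is conserved.
Taking A's sense as positive: L = (1.860)(8.93) + (0.2480)(2.99) = 17.35 kg·m²·rev/s.
Combined I = 1.860 + 0.2480 = 2.108 kg·m².
ω_f = L / I = 17.35 / 2.108 = 8.231 rev/s.
KE_i = ½ΣIω² = 2972 J; KE_f = ½(2.108)(51.72)² = 2819 J.

ΔKE ≈ -152 J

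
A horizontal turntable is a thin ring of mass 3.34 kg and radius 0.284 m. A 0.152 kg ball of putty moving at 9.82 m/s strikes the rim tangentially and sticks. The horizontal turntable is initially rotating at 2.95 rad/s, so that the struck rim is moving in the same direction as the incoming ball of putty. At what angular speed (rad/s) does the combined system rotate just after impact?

About the axle the impulsive forces during the collision are internal, so angular momentum about that axis is conserved.
I_p = (3.34)(0.284)² = 0.2694 kg·m². Taking the sense of the ball of putty's angular momentum as positive, L_{ball} = m v R = (0.152)(9.82)(0.284) = 0.4239 kg·m²/s.
L_i = +I_p ω_p + m v R = +(0.2694)(2.95) + 0.4239 = 1.219 kg·m²/s.
After sticking, I_f = I_p + m R² = 0.2694 + (0.152)(0.284)² = 0.2817 kg·m².
ω_f = L_i / I_f = 1.219 / 0.2817 = 4.327 rad/s.

|ω_f| ≈ 4.33 rad/s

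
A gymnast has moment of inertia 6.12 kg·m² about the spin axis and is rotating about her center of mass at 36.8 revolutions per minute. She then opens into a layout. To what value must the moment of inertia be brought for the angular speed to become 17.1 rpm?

With no external torque about the axis, L is conserved: I₁ω₁ = I₂ω₂.
I₂ = I₁ω₁ / ω₂ = (6.12)(36.8) / (17.1) = 13.17 kg·m².

I₂ ≈ 13.2 kg·m²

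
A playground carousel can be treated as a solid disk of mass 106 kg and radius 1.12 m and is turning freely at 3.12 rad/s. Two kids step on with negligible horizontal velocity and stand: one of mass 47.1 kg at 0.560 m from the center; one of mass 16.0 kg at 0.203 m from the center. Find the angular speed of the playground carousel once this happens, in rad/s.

The added mass arrives with no angular momentum about the center, and any external torque about the center is negligible, so the system's angular momentum is conserved.
I_p = ½(106)(1.12)² = 66.48 kg·m².
Added inertia Σmr² = (47.1)(0.560)² + (16.0)(0.203)² = 15.43 kg·m²; I_f = 66.48 + 15.43 = 81.91 kg·m².
ω_f = I_p ω_i / I_f = (66.48)(3.12) / 81.91 = 2.532 rad/s.

ω_f ≈ 2.53 rad/s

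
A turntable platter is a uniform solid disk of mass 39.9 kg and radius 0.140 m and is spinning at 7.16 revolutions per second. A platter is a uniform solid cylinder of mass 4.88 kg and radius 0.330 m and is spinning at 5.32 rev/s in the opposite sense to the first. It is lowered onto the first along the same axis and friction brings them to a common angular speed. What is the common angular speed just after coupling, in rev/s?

|ω_f| ≈ 2.11 rev/s

The coupling torques are internal; angular momentum about the shared axis is conserved.
Moments of inertia: I_A = ½(39.9)(0.140)² = 0.3910 kg·m²; I_B = ½(4.88)(0.330)² = 0.2657 kg·m².
Taking A's sense as positive: L = (0.3910)(7.16) − (0.2657)(5.32) = 1.386 kg·m²·rev/s.
Combined I = 0.3910 + 0.2657 = 0.6567 kg·m².
ω_f = L / I = 1.386 / 0.6567 = 2.111 rev/s.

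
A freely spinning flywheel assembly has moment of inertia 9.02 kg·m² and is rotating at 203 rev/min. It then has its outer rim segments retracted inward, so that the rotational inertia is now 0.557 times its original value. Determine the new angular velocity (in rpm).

ω₂ ≈ 364 rpm

No external torque acts about the spin axis, so angular momentum is conserved.
I₂ = 0.557 × 9.02 = 5.024 kg·m².
ω₂ = I₁ω₁ / I₂ = (9.020)(203 rpm) / (5.024) = 364.5 rpm.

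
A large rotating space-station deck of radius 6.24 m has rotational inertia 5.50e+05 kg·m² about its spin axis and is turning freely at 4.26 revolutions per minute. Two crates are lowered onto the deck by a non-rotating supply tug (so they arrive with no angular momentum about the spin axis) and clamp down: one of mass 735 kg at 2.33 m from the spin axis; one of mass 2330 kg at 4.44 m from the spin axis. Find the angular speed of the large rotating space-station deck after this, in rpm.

No external torque acts about the spin axis; L_before = L_after.
Added inertia Σmr² = (735)(2.33)² + (2330)(4.44)² = 49920 kg·m²; I_f = 5.500e+05 + 49920 = 5.999e+05 kg·m².
ω_f = I_p ω_i / I_f = (5.500e+05)(4.26) / 5.999e+05 = 3.906 rpm.

ω_f ≈ 3.91 rpm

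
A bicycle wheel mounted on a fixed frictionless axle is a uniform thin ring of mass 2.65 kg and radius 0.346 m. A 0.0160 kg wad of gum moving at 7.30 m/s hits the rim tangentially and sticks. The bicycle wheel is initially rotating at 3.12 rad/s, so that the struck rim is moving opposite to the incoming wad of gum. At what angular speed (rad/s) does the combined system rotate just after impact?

|ω_f| ≈ 2.97 rad/s

About the axle the impulsive forces during the collision are internal, so angular momentum about that axis is conserved.
I_p = (2.65)(0.346)² = 0.3172 kg·m². Taking the sense of the wad of gum's angular momentum as positive, L_{wad} = m v R = (0.0160)(7.30)(0.346) = 0.04041 kg·m²/s.
L_i = −I_p ω_p + m v R = −(0.3172)(3.12) + 0.04041 = -0.9494 kg·m²/s.
After sticking, I_f = I_p + m R² = 0.3172 + (0.0160)(0.346)² = 0.3192 kg·m².
ω_f = L_i / I_f = -0.9494 / 0.3192 = -2.975 rad/s.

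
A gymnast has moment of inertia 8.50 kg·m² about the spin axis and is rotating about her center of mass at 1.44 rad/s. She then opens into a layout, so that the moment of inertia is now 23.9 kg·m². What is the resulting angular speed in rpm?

ω₂ ≈ 4.89 rpm

No external torque acts about the spin axis, so angular momentum is conserved.
ω₂ = I₁ω₁ / I₂ = (8.500)(1.44 rad/s) / (23.90) = 0.5121 rad/s = 4.891 rpm.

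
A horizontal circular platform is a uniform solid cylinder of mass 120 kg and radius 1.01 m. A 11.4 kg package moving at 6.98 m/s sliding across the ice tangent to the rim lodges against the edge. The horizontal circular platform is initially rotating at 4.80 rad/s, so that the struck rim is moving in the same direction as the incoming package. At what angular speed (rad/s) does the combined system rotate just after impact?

The axle reaction passes through the central axle and exerts no torque about it; angular momentum about the central axle is conserved through the impact.
I_p = ½(120)(1.01)² = 61.21 kg·m². Taking the sense of the package's angular momentum as positive, L_{package} = m v R = (11.4)(6.98)(1.01) = 80.37 kg·m²/s.
L_i = +I_p ω_p + m v R = +(61.21)(4.80) + 80.37 = 374.2 kg·m²/s.
After sticking, I_f = I_p + m R² = 61.21 + (11.4)(1.01)² = 72.84 kg·m².
ω_f = L_i / I_f = 374.2 / 72.84 = 5.137 rad/s.

|ω_f| ≈ 5.14 rad/s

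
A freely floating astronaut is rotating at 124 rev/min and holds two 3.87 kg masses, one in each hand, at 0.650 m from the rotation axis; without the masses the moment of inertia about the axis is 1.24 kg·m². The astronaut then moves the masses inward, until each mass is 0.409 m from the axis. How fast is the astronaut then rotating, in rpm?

With no external torque about the axis, L is conserved: I₁ω₁ = I₂ω₂.
I₁ = 1.24 + 2(3.87)(0.650)² = 4.510 kg·m²; I₂ = 1.24 + 2(3.87)(0.409)² = 2.535 kg·m².
ω₂ = I₁ω₁ / I₂ = (4.510)(124 rpm) / (2.535) = 220.6 rpm.

ω₂ ≈ 221 rpm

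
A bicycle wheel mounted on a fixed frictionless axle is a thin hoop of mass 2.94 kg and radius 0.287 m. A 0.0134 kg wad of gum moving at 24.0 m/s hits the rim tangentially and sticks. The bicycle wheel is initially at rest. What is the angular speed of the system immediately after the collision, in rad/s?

About the axle the impulsive forces during the collision are internal, so angular momentum about that axis is conserved.
I_p = (2.94)(0.287)² = 0.2422 kg·m². Taking the sense of the wad of gum's angular momentum as positive, L_{wad} = m v R = (0.0134)(24.0)(0.287) = 0.09230 kg·m²/s.
L_i = 0 + 0.09230 = 0.09230 kg·m²/s.
After sticking, I_f = I_p + m R² = 0.2422 + (0.0134)(0.287)² = 0.2433 kg·m².
ω_f = L_i / I_f = 0.09230 / 0.2433 = 0.3794 rad/s.

|ω_f| ≈ 0.379 rad/s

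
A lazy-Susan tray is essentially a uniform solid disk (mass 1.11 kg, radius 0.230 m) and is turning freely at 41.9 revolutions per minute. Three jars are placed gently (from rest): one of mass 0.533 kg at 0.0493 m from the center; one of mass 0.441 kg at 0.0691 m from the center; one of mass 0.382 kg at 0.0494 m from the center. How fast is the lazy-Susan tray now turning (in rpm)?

ω_f ≈ 36.5 rpm

No external torque acts about the center; L_before = L_after.
I_p = ½(1.11)(0.230)² = 0.02936 kg·m².
Added inertia Σmr² = (0.533)(0.0493)² + (0.441)(0.0691)² + (0.382)(0.0494)² = 0.004333 kg·m²; I_f = 0.02936 + 0.004333 = 0.03369 kg·m².
ω_f = I_p ω_i / I_f = (0.02936)(41.9) / 0.03369 = 36.51 rpm.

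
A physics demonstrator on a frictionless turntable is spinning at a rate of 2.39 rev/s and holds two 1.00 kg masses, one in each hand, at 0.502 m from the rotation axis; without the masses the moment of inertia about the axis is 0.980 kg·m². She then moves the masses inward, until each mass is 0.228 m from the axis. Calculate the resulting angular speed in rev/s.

ω₂ ≈ 3.27 rev/s

No external torque acts about the spin axis, so angular momentum is conserved.
I₁ = 0.980 + 2(1.00)(0.502)² = 1.484 kg·m²; I₂ = 0.980 + 2(1.00)(0.228)² = 1.084 kg·m².
ω₂ = I₁ω₁ / I₂ = (1.484)(2.39 rev/s) / (1.084) = 3.272 rev/s.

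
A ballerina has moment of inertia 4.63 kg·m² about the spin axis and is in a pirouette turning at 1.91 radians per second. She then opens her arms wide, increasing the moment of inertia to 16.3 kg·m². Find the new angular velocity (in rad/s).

ω₂ ≈ 0.543 rad/s

No external torque acts about the spin axis, so angular momentum is conserved.
ω₂ = I₁ω₁ / I₂ = (4.630)(1.91 rad/s) / (16.30) = 0.5425 rad/s.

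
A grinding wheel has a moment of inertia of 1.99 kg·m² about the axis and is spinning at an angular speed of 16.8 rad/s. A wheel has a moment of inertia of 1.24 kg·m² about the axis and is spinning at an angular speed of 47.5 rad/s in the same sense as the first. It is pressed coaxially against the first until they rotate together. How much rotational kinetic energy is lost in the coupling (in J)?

No external torque acts about the common axis, so total angular momentum is conserved.
Taking A's sense as positive: L = (1.990)(16.8) + (1.240)(47.5) = 92.33 kg·m²·rad/s.
Combined I = 1.990 + 1.240 = 3.230 kg·m².
ω_f = L / I = 92.33 / 3.230 = 28.59 rad/s.
KE_i = ½ΣIω² = 1680 J; KE_f = ½(3.230)(28.59)² = 1320 J.

ΔKE lost ≈ 360 J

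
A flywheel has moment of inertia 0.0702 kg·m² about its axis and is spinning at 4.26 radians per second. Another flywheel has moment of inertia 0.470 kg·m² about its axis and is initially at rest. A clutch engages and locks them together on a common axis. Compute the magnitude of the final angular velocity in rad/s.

|ω_f| ≈ 0.554 rad/s

The coupling torques are internal; angular momentum about the shared axis is conserved.
Taking A's sense as positive: L = (0.07020)(4.26) = 0.2991 kg·m²·rad/s.
Combined I = 0.07020 + 0.4700 = 0.5402 kg·m².
ω_f = L / I = 0.2991 / 0.5402 = 0.5536 rad/s.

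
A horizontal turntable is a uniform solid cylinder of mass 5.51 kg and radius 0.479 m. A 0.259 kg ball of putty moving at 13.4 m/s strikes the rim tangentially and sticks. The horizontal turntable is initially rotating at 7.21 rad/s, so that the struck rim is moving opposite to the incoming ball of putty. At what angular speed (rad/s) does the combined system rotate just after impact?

About the axle the impulsive forces during the collision are internal, so angular momentum about that axis is conserved.
I_p = ½(5.51)(0.479)² = 0.6321 kg·m². Taking the sense of the ball of putty's angular momentum as positive, L_{ball} = m v R = (0.259)(13.4)(0.479) = 1.662 kg·m²/s.
L_i = −I_p ω_p + m v R = −(0.6321)(7.21) + 1.662 = -2.895 kg·m²/s.
After sticking, I_f = I_p + m R² = 0.6321 + (0.259)(0.479)² = 0.6915 kg·m².
ω_f = L_i / I_f = -2.895 / 0.6915 = -4.186 rad/s.

|ω_f| ≈ 4.19 rad/s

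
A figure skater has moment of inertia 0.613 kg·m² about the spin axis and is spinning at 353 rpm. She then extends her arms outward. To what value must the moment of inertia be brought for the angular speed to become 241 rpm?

Angular momentum about the spin axis is conserved since the torque about it is zero.
I₂ = I₁ω₁ / ω₂ = (0.613)(353) / (241) = 0.8979 kg·m².

I₂ ≈ 0.898 kg·m²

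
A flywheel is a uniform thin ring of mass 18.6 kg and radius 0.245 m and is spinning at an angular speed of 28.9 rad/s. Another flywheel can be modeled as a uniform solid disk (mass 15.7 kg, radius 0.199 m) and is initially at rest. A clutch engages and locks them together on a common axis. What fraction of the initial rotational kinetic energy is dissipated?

No external torque acts about the common axis, so total angular momentum is conserved.
Moments of inertia: I_A = (18.6)(0.245)² = 1.116 kg·m²; I_B = ½(15.7)(0.199)² = 0.3109 kg·m².
Taking A's sense as positive: L = (1.116)(28.9) = 32.27 kg·m²·rad/s.
Combined I = 1.116 + 0.3109 = 1.427 kg·m².
ω_f = L / I = 32.27 / 1.427 = 22.61 rad/s.
KE_i = ½ΣIω² = 466.2 J; KE_f = ½(1.427)(22.61)² = 364.7 J.
Fraction dissipated = (KE_i − KE_f)/KE_i = 0.2178.

fraction ≈ 0.218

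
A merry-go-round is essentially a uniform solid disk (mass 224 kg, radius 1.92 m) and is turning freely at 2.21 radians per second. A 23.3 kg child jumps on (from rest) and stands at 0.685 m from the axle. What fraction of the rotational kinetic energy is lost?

fraction ≈ 0.0258

No external torque acts about the axle; L_before = L_after.
I_p = ½(224)(1.92)² = 412.9 kg·m².
Added inertia Σmr² = (23.3)(0.685)² = 10.93 kg·m²; I_f = 412.9 + 10.93 = 423.8 kg·m².
ω_f = I_p ω_i / I_f = (412.9)(2.21) / 423.8 = 2.153 rad/s.
KE_i = ½(412.9)(2.210 rad/s)² = 1008 J; KE_f = ½(423.8)(2.153)² = 982.3 J.
Fraction lost = 0.02580.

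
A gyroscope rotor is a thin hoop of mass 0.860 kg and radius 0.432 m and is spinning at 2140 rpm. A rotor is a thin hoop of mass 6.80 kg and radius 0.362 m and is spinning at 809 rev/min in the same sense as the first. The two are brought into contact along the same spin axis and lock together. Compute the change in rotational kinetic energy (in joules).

ΔKE ≈ -1320 J

The coupling torques are internal; angular momentum about the shared axis is conserved.
Moments of inertia: I_A = (0.860)(0.432)² = 0.1605 kg·m²; I_B = (6.80)(0.362)² = 0.8911 kg·m².
Taking A's sense as positive: L = (0.1605)(2140) + (0.8911)(809) = 1064 kg·m²·rpm.
Combined I = 0.1605 + 0.8911 = 1.052 kg·m².
ω_f = L / I = 1064 / 1.052 = 1012 rpm.
KE_i = ½ΣIω² = 7228 J; KE_f = ½(1.052)(106.0)² = 5907 J.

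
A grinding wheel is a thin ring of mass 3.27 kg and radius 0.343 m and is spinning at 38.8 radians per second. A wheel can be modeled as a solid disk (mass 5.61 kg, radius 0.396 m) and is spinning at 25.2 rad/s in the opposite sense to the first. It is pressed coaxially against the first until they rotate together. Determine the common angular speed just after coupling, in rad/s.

|ω_f| ≈ 4.66 rad/s

No external torque acts about the common axis, so total angular momentum is conserved.
Moments of inertia: I_A = (3.27)(0.343)² = 0.3847 kg·m²; I_B = ½(5.61)(0.396)² = 0.4399 kg·m².
Taking A's sense as positive: L = (0.3847)(38.8) − (0.4399)(25.2) = 3.842 kg·m²·rad/s.
Combined I = 0.3847 + 0.4399 = 0.8246 kg·m².
ω_f = L / I = 3.842 / 0.8246 = 4.660 rad/s.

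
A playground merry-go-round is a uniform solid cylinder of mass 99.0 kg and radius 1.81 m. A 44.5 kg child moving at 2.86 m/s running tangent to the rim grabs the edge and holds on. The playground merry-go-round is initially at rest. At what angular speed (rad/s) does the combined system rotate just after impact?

|ω_f| ≈ 0.748 rad/s

The axle reaction passes through the axle and exerts no torque about it; angular momentum about the axle is conserved through the impact.
I_p = ½(99.0)(1.81)² = 162.2 kg·m². Taking the sense of the child's angular momentum as positive, L_{child} = m v R = (44.5)(2.86)(1.81) = 230.4 kg·m²/s.
L_i = 0 + 230.4 = 230.4 kg·m²/s.
After sticking, I_f = I_p + m R² = 162.2 + (44.5)(1.81)² = 308.0 kg·m².
ω_f = L_i / I_f = 230.4 / 308.0 = 0.7480 rad/s.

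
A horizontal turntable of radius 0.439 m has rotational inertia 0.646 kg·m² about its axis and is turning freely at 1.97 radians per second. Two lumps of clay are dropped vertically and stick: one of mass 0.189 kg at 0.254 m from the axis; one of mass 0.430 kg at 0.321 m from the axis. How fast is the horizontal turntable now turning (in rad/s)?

No external torque acts about the axis; L_before = L_after.
Added inertia Σmr² = (0.189)(0.254)² + (0.430)(0.321)² = 0.05650 kg·m²; I_f = 0.6460 + 0.05650 = 0.7025 kg·m².
ω_f = I_p ω_i / I_f = (0.6460)(1.97) / 0.7025 = 1.812 rad/s.

ω_f ≈ 1.81 rad/s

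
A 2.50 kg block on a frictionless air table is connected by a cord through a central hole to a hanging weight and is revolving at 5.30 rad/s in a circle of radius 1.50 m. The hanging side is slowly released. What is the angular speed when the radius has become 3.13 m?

The constraining force is radial, so m r² ω about the center is conserved.
ω₂ = ω₁ (r₁/r₂)² = (5.30)(1.50/3.13)² = 1.217 rad/s.

ω₂ ≈ 1.22 rad/s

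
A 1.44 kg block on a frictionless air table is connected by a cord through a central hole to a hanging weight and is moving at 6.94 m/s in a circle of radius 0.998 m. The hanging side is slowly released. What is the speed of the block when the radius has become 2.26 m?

The only horizontal force on the mass is along the cord (radial), so it exerts no torque about the hole and angular momentum m v r is conserved.
v₂ = v₁ r₁ / r₂ = (6.94)(0.998) / (2.26) = 3.065 m/s.

v₂ ≈ 3.06 m/s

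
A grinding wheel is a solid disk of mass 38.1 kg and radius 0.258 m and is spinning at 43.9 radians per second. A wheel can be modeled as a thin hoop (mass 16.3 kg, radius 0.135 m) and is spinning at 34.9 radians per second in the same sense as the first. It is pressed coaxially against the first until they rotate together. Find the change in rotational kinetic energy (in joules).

ΔKE ≈ -9.75 J

No external torque acts about the common axis, so total angular momentum is conserved.
Moments of inertia: I_A = ½(38.1)(0.258)² = 1.268 kg·m²; I_B = (16.3)(0.135)² = 0.2971 kg·m².
Taking A's sense as positive: L = (1.268)(43.9) + (0.2971)(34.9) = 66.03 kg·m²·rad/s.
Combined I = 1.268 + 0.2971 = 1.565 kg·m².
ω_f = L / I = 66.03 / 1.565 = 42.19 rad/s.
KE_i = ½ΣIω² = 1403 J; KE_f = ½(1.565)(42.19)² = 1393 J.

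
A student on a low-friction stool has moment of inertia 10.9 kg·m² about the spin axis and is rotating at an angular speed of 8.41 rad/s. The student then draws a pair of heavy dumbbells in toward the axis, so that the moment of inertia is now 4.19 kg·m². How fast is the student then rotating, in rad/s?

ω₂ ≈ 21.9 rad/s

With no external torque about the axis, L is conserved: I₁ω₁ = I₂ω₂.
ω₂ = I₁ω₁ / I₂ = (10.90)(8.41 rad/s) / (4.190) = 21.88 rad/s.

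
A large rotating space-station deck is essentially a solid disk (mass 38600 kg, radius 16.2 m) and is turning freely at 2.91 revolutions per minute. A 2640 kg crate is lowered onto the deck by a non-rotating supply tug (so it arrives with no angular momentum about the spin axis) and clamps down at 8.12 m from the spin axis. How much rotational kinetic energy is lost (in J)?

energy lost ≈ 7810 J

The added mass arrives with no angular momentum about the spin axis, and any external torque about the spin axis is negligible, so the system's angular momentum is conserved.
I_p = ½(38600)(16.2)² = 5.065e+06 kg·m².
Added inertia Σmr² = (2640)(8.12)² = 1.741e+05 kg·m²; I_f = 5.065e+06 + 1.741e+05 = 5.239e+06 kg·m².
ω_f = I_p ω_i / I_f = (5.065e+06)(2.91) / 5.239e+06 = 2.813 rpm.
KE_i = ½(5.065e+06)(0.3047 rad/s)² = 2.352e+05 J; KE_f = ½(5.239e+06)(0.2946)² = 2.274e+05 J.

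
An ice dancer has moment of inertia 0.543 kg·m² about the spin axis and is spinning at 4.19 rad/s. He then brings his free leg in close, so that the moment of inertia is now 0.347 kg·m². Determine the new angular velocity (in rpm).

ω₂ ≈ 62.6 rpm

Angular momentum about the spin axis is conserved since the torque about it is zero.
ω₂ = I₁ω₁ / I₂ = (0.5430)(4.19 rad/s) / (0.3470) = 6.557 rad/s = 62.61 rpm.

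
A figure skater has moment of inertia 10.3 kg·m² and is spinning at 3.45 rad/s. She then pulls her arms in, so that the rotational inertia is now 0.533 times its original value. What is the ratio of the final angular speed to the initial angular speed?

ω₂/ω₁ ≈ 1.88

No external torque acts about the spin axis, so angular momentum is conserved.
I₂ = 0.533 × 10.3 = 5.490 kg·m².
ω₂/ω₁ = I₁/I₂ = 10.30 / 5.490 = 1.876.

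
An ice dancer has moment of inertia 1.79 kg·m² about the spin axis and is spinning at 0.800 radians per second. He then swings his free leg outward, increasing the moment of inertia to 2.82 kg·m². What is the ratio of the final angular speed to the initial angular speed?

Angular momentum about the spin axis is conserved since the torque about it is zero.
ω₂/ω₁ = I₁/I₂ = 1.790 / 2.820 = 0.6348.

ω₂/ω₁ ≈ 0.635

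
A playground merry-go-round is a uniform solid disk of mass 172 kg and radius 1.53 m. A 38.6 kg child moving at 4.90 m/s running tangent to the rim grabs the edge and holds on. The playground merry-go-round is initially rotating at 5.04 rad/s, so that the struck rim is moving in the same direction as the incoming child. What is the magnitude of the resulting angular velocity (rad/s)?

|ω_f| ≈ 4.47 rad/s

About the axle the impulsive forces during the collision are internal, so angular momentum about that axis is conserved.
I_p = ½(172)(1.53)² = 201.3 kg·m². Taking the sense of the child's angular momentum as positive, L_{child} = m v R = (38.6)(4.90)(1.53) = 289.4 kg·m²/s.
L_i = +I_p ω_p + m v R = +(201.3)(5.04) + 289.4 = 1304 kg·m²/s.
After sticking, I_f = I_p + m R² = 201.3 + (38.6)(1.53)² = 291.7 kg·m².
ω_f = L_i / I_f = 1304 / 291.7 = 4.471 rad/s.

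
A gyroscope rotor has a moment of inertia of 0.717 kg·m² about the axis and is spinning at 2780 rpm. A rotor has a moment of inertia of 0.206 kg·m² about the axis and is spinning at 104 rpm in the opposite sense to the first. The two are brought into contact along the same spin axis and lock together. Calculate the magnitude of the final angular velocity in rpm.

|ω_f| ≈ 2140 rpm

No external torque acts about the common axis, so total angular momentum is conserved.
Taking A's sense as positive: L = (0.7170)(2780) − (0.2060)(104) = 1972 kg·m²·rpm.
Combined I = 0.7170 + 0.2060 = 0.9230 kg·m².
ω_f = L / I = 1972 / 0.9230 = 2136 rpm.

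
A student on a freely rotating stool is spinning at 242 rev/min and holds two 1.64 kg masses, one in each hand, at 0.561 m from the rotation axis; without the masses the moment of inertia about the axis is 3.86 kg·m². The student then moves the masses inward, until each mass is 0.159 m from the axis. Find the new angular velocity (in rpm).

ω₂ ≈ 300 rpm

Angular momentum about the spin axis is conserved since the torque about it is zero.
I₁ = 3.86 + 2(1.64)(0.561)² = 4.892 kg·m²; I₂ = 3.86 + 2(1.64)(0.159)² = 3.943 kg·m².
ω₂ = I₁ω₁ / I₂ = (4.892)(242 rpm) / (3.943) = 300.3 rpm.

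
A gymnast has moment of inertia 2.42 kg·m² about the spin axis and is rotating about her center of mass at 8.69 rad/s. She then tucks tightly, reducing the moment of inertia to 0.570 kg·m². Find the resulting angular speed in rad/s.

With no external torque about the axis, L is conserved: I₁ω₁ = I₂ω₂.
ω₂ = I₁ω₁ / I₂ = (2.420)(8.69 rad/s) / (0.5700) = 36.89 rad/s.

ω₂ ≈ 36.9 rad/s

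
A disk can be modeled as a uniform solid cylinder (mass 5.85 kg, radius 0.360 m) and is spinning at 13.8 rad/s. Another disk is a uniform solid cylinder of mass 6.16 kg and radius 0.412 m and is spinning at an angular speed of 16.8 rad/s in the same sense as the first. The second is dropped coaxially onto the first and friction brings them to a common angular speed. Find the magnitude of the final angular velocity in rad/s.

The coupling torques are internal; angular momentum about the shared axis is conserved.
Moments of inertia: I_A = ½(5.85)(0.360)² = 0.3791 kg·m²; I_B = ½(6.16)(0.412)² = 0.5228 kg·m².
Taking A's sense as positive: L = (0.3791)(13.8) + (0.5228)(16.8) = 14.01 kg·m²·rad/s.
Combined I = 0.3791 + 0.5228 = 0.9019 kg·m².
ω_f = L / I = 14.01 / 0.9019 = 15.54 rad/s.

|ω_f| ≈ 15.5 rad/s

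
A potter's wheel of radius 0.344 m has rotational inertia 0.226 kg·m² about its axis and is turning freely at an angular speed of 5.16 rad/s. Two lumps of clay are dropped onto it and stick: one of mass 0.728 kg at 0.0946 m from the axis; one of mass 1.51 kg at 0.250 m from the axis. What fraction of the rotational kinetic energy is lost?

The added mass arrives with no angular momentum about the axis, and any external torque about the axis is negligible, so the system's angular momentum is conserved.
Added inertia Σmr² = (0.728)(0.0946)² + (1.51)(0.250)² = 0.1009 kg·m²; I_f = 0.2260 + 0.1009 = 0.3269 kg·m².
ω_f = I_p ω_i / I_f = (0.2260)(5.16) / 0.3269 = 3.567 rad/s.
KE_i = ½(0.2260)(5.160 rad/s)² = 3.009 J; KE_f = ½(0.3269)(3.567)² = 2.080 J.
Fraction lost = 0.3086.

fraction ≈ 0.309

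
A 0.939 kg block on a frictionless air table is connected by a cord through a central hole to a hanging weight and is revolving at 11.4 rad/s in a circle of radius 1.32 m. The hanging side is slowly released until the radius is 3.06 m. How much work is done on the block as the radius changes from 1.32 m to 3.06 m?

W ≈ -86.5 J

No torque about the axis ⇒ m r₁² ω₁ = m r₂² ω₂.
ω₂ = ω₁ (r₁/r₂)² = (11.4)(1.32/3.06)² = 2.121 rad/s.
W = ΔKE = ½m(v₂² − v₁²) = -86.53 J.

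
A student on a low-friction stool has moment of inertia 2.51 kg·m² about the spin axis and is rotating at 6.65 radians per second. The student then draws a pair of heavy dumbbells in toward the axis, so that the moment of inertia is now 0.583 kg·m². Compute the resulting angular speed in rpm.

No external torque acts about the spin axis, so angular momentum is conserved.
ω₂ = I₁ω₁ / I₂ = (2.510)(6.65 rad/s) / (0.5830) = 28.63 rad/s = 273.4 rpm.

ω₂ ≈ 273 rpm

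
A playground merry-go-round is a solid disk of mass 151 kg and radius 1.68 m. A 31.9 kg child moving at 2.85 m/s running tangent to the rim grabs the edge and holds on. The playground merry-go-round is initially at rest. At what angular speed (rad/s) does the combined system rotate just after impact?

The axle reaction passes through the axle and exerts no torque about it; angular momentum about the axle is conserved through the impact.
I_p = ½(151)(1.68)² = 213.1 kg·m². Taking the sense of the child's angular momentum as positive, L_{child} = m v R = (31.9)(2.85)(1.68) = 152.7 kg·m²/s.
L_i = 0 + 152.7 = 152.7 kg·m²/s.
After sticking, I_f = I_p + m R² = 213.1 + (31.9)(1.68)² = 303.1 kg·m².
ω_f = L_i / I_f = 152.7 / 303.1 = 0.5039 rad/s.

|ω_f| ≈ 0.504 rad/s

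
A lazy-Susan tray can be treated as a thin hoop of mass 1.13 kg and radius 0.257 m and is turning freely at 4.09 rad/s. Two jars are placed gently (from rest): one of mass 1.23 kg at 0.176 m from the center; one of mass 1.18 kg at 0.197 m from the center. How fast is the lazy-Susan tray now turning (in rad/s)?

No external torque acts about the center; L_before = L_after.
I_p = (1.13)(0.257)² = 0.07464 kg·m².
Added inertia Σmr² = (1.23)(0.176)² + (1.18)(0.197)² = 0.08390 kg·m²; I_f = 0.07464 + 0.08390 = 0.1585 kg·m².
ω_f = I_p ω_i / I_f = (0.07464)(4.09) / 0.1585 = 1.926 rad/s.

ω_f ≈ 1.93 rad/s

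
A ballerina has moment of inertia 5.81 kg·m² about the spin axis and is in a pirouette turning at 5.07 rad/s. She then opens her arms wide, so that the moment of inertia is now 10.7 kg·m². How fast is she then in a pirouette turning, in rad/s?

No external torque acts about the spin axis, so angular momentum is conserved.
ω₂ = I₁ω₁ / I₂ = (5.810)(5.07 rad/s) / (10.70) = 2.753 rad/s.

ω₂ ≈ 2.75 rad/s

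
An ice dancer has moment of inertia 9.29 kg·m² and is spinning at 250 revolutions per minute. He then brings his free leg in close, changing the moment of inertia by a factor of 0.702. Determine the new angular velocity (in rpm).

Angular momentum about the spin axis is conserved since the torque about it is zero.
I₂ = 0.702 × 9.29 = 6.522 kg·m².
ω₂ = I₁ω₁ / I₂ = (9.290)(250 rpm) / (6.522) = 356.1 rpm.

ω₂ ≈ 356 rpm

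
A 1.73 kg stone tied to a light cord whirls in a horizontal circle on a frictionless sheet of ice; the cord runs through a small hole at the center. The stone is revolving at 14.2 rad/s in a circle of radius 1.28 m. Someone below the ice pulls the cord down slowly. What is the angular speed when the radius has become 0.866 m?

The constraining force is radial, so m r² ω about the center is conserved.
ω₂ = ω₁ (r₁/r₂)² = (14.2)(1.28/0.866)² = 31.02 rad/s.

ω₂ ≈ 31.0 rad/s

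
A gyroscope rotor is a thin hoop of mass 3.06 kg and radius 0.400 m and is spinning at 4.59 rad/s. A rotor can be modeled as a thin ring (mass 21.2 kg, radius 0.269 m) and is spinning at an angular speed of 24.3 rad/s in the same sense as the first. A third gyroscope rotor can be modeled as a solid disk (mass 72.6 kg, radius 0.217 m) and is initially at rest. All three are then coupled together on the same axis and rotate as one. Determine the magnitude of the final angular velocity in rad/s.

|ω_f| ≈ 10.6 rad/s

No external torque acts about the common axis, so total angular momentum is conserved.
Moments of inertia: I_A = (3.06)(0.400)² = 0.4896 kg·m²; I_B = (21.2)(0.269)² = 1.534 kg·m²; I_C = ½(72.6)(0.217)² = 1.709 kg·m².
Taking A's sense as positive: L = (0.4896)(4.59) + (1.534)(24.3) = 39.52 kg·m²·rad/s.
Combined I = 0.4896 + 1.534 + 1.709 = 3.733 kg·m².
ω_f = L / I = 39.52 / 3.733 = 10.59 rad/s.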